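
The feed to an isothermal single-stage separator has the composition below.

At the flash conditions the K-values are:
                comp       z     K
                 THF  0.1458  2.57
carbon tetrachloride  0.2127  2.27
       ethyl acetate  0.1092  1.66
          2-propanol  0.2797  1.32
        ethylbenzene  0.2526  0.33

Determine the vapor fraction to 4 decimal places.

Rachford–Rice: g(ψ) = Σ zᵢ(Kᵢ−1)/(1+ψ(Kᵢ−1)) = 0.
g(0) = ΣzᵢKᵢ − 1 = 0.4914 and g(1) = 1 − Σzᵢ/Kᵢ = -0.1936, so a root lies in (0, 1).
Iterate (Newton) starting at ψ = 0.5:
  ψ = 0.5000: g = 0.17030, g' = -0.5457 → ψ = 0.8121
  ψ = 0.8121: g = -0.01965, g' = -0.7363 → ψ = 0.7854
  ψ = 0.7854: g = -0.00047, g' = -0.7021 → ψ = 0.7847
Converged at ψ = 0.7847.

ψ = 0.7847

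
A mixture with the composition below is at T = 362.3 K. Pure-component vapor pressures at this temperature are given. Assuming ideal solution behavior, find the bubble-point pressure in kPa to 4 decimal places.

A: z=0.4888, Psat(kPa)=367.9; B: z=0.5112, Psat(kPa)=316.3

At the bubble point ψ → 0, so ΣzᵢKᵢ = 1 with Kᵢ = Pᵢˢᵃᵗ/P ⇒ P = ΣzᵢPᵢˢᵃᵗ.
P = 0.4888·367.9 + 0.5112·316.3 = 341.5221 kPa

Pbub = 341.5221 kPa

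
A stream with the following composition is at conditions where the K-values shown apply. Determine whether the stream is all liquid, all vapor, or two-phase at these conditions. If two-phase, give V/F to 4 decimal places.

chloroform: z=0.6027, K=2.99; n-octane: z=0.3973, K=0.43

ΣzᵢKᵢ = 1.9729; Σzᵢ/Kᵢ = 1.1255.
Both exceed 1, so a two-phase solution exists.
Rachford–Rice: g(ψ) = Σ zᵢ(Kᵢ−1)/(1+ψ(Kᵢ−1)) = 0.
Binary case is linear: z₁(K₁−1)(1+ψ(K₂−1)) + z₂(K₂−1)(1+ψ(K₁−1)) = 0
⇒ ψ = [z₁(K₁−1)+z₂(K₂−1)] / [−(K₁−1)(K₂−1)] = 0.97291/1.13430 = 0.8577

two-phase, V/F = 0.8577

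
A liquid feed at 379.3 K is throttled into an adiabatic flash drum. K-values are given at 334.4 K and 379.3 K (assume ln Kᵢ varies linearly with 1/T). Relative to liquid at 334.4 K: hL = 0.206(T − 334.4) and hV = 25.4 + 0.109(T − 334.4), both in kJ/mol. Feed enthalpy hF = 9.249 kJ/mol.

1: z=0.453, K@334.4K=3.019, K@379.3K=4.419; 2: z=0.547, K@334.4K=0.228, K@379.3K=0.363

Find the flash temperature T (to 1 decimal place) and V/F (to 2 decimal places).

Adiabatic flash: solve Rachford–Rice at each trial T, then check hF = ψ·hV(T) + (1−ψ)·hL(T).
  T = 334.4 K: K = (3.019, 0.228), RR gives ψ = 0.316, H_out = 8.023 kJ/mol
  T = 379.3 K: K = (4.419, 0.363), RR gives ψ = 0.551, H_out = 20.848 kJ/mol
  T = 356.9 K: K = (3.698, 0.292), RR gives ψ = 0.437, H_out = 14.785 kJ/mol
  T = 345.6 K: K = (3.351, 0.259), RR gives ψ = 0.379, H_out = 11.513 kJ/mol
  T = 340.0 K: K = (3.183, 0.243), RR gives ψ = 0.348, H_out = 9.806 kJ/mol
  T = 337.2 K: K = (3.101, 0.236), RR gives ψ = 0.332, H_out = 8.925 kJ/mol
  T = 338.6 K: K = (3.142, 0.239), RR gives ψ = 0.340, H_out = 9.368 kJ/mol
Linear interpolation between T = 337.2 (H_out = 8.925) and T = 338.6 (H_out = 9.368) on hF = 9.249 gives T ≈ 338.2 K, at which ψ = 0.34.

T = 338.2 K, V/F = 0.34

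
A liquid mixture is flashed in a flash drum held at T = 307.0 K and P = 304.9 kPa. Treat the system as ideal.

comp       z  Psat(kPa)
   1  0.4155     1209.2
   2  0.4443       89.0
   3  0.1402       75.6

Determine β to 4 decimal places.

β = 0.3809

Raoult's law: Kᵢ = Pᵢˢᵃᵗ/P = Pᵢˢᵃᵗ/304.9.
  K_1 = 1209.2/304.9 = 3.965890, K_2 = 89.0/304.9 = 0.291899, K_3 = 75.6/304.9 = 0.247950
Material balance + equilibrium reduce to Σ zᵢ(Kᵢ−1)/(1+β(Kᵢ−1)) = 0.
Check two-phase: ΣzᵢKᵢ = 1.8123 > 1 and Σzᵢ/Kᵢ = 2.1923 > 1, so g(0) = 0.8123 > 0 and g(1) = -1.1923 < 0.
Iterate (Newton) starting at β = 0.48:
  β = 0.4800: g = -0.13314, g' = -1.3277 → β = 0.3797
  β = 0.3797: g = 0.00169, g' = -1.3806 → β = 0.3809
Converged at β = 0.3809.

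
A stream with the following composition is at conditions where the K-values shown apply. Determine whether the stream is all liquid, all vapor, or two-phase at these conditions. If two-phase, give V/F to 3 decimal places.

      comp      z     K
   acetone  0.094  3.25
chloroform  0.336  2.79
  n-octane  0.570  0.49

two-phase, V/F = 0.540

ΣzᵢKᵢ = 1.522; Σzᵢ/Kᵢ = 1.313.
Both exceed 1, so a two-phase solution exists.
Let ψ = V/F and solve Σ zᵢ(Kᵢ−1)/(1+ψ(Kᵢ−1)) = 0.
Newton iteration, ψ⁰ = 0.5:
  ψ = 0.500: g = 0.0267, g' = -0.672 → ψ = 0.540
Converged at ψ = 0.540.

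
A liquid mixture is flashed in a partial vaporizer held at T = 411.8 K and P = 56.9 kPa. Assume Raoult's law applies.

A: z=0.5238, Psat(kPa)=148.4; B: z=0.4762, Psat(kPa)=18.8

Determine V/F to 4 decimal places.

Raoult's law: Kᵢ = Pᵢˢᵃᵗ/P = Pᵢˢᵃᵗ/56.9.
  K_A = 148.4/56.9 = 2.608084, K_B = 18.8/56.9 = 0.330404
Binary case is linear: z₁(K₁−1)(1+V/F(K₂−1)) + z₂(K₂−1)(1+V/F(K₁−1)) = 0
⇒ V/F = [z₁(K₁−1)+z₂(K₂−1)] / [−(K₁−1)(K₂−1)] = 0.52345/1.07677 = 0.4861

V/F = 0.4861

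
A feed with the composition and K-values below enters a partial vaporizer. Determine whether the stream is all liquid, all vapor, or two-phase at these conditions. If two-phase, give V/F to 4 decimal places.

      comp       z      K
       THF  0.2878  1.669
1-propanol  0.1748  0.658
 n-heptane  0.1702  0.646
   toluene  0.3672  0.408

ΣzᵢKᵢ = 0.8551; Σzᵢ/Kᵢ = 1.6016.
Since ΣzᵢKᵢ < 1 the mixture is below its bubble point — single liquid phase.

all liquid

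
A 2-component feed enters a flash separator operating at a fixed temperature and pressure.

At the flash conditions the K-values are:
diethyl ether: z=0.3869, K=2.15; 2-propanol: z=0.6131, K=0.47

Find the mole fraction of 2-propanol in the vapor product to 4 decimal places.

Binary case is linear: z₁(K₁−1)(1+V/F(K₂−1)) + z₂(K₂−1)(1+V/F(K₁−1)) = 0
⇒ V/F = [z₁(K₁−1)+z₂(K₂−1)] / [−(K₁−1)(K₂−1)] = 0.11999/0.60950 = 0.1969
Compositions from xᵢ = zᵢ/(1+V/F(Kᵢ−1)), yᵢ = Kᵢxᵢ:
  diethyl ether: x = 0.3155, y = 0.6783
  2-propanol: x = 0.6845, y = 0.3217

y_2-propanol = 0.3217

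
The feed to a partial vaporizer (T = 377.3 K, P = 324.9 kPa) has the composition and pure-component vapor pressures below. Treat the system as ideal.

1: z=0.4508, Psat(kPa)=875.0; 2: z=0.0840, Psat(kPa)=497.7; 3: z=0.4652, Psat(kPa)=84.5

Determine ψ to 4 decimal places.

Raoult's law: Kᵢ = Pᵢˢᵃᵗ/P = Pᵢˢᵃᵗ/324.9.
  K_1 = 875.0/324.9 = 2.693136, K_2 = 497.7/324.9 = 1.531856, K_3 = 84.5/324.9 = 0.260080
Material balance + equilibrium reduce to Σ zᵢ(Kᵢ−1)/(1+ψ(Kᵢ−1)) = 0.
g(0) = ΣzᵢKᵢ − 1 = 0.4637 and g(1) = 1 − Σzᵢ/Kᵢ = -1.0109, so a root lies in (0, 1).
Iterate (Newton) starting at ψ = 0.66:
  ψ = 0.6600: g = -0.27921, g' = -1.2741 → ψ = 0.4409
  ψ = 0.4409: g = -0.03762, g' = -1.0003 → ψ = 0.4033
  ψ = 0.4033: g = -0.00022, g' = -0.9899 → ψ = 0.4030
Converged at ψ = 0.4030.

ψ = 0.4030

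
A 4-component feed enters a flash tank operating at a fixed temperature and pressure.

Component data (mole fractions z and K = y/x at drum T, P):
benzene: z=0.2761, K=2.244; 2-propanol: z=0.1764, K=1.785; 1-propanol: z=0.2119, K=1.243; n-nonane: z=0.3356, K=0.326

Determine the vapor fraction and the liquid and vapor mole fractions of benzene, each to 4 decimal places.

ψ = 0.5274, x_benzene = 0.1667, y_benzene = 0.3741

Rachford–Rice: g(ψ) = Σ zᵢ(Kᵢ−1)/(1+ψ(Kᵢ−1)) = 0.
Check two-phase: ΣzᵢKᵢ = 1.3072 > 1 and Σzᵢ/Kᵢ = 1.4218 > 1, so g(0) = 0.3072 > 0 and g(1) = -0.4218 < 0.
Newton–Raphson from ψ = 0.34:
  ψ = 0.3400: g = 0.10480, g' = -0.5460 → ψ = 0.5319
  ψ = 0.5319: g = -0.00265, g' = -0.5891 → ψ = 0.5275
Converged at ψ = 0.5274.
Compositions from xᵢ = zᵢ/(1+ψ(Kᵢ−1)), yᵢ = Kᵢxᵢ:
  benzene: x = 0.1667, y = 0.3741
  2-propanol: x = 0.1247, y = 0.2227
  1-propanol: x = 0.1878, y = 0.2335
  n-nonane: x = 0.5207, y = 0.1698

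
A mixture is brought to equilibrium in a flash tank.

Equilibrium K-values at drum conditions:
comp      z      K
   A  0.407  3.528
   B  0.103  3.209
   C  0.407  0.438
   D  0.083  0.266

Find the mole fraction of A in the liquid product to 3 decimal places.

x_A = 0.153

Material balance + equilibrium reduce to Σ zᵢ(Kᵢ−1)/(1+β(Kᵢ−1)) = 0.
Feasibility: ΣzᵢKᵢ = 1.967, Σzᵢ/Kᵢ = 1.389 — both > 1, two phases present.
Newton iteration, β⁰ = 0.65:
  β = 0.650: g = 0.0058, g' = -0.940 → β = 0.656
Converged at β = 0.656.
Compositions from xᵢ = zᵢ/(1+β(Kᵢ−1)), yᵢ = Kᵢxᵢ:
  A: x = 0.153, y = 0.540
  B: x = 0.042, y = 0.135
  C: x = 0.645, y = 0.282
  D: x = 0.160, y = 0.043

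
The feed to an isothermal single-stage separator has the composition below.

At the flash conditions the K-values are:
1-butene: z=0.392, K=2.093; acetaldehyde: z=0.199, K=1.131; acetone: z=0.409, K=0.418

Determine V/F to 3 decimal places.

V/F = 0.427

Newton–Raphson from V/F = 0.62:
  V/F = 0.620: g = -0.0929, g' = -0.508 → V/F = 0.437
  V/F = 0.437: g = -0.0047, g' = -0.467 → V/F = 0.427
Converged at V/F = 0.427.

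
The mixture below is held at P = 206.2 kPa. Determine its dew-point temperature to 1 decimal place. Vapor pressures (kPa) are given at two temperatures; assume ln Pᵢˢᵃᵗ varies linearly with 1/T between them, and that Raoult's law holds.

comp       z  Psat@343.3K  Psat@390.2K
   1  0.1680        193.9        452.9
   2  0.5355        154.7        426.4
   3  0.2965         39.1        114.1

Dew-point temperature: Σzᵢ·P/Pᵢˢᵃᵗ(T) = 1. Interpolate ln Pᵢˢᵃᵗ = aᵢ + bᵢ/T.
  T = 343.3 K: ΣzᵢP/Pᵢˢᵃᵗ = 2.4561
  T = 390.2 K: ΣzᵢP/Pᵢˢᵃᵗ = 0.8713
  T = 366.8 K: ΣzᵢP/Pᵢˢᵃᵗ = 1.4130
  T = 378.5 K: ΣzᵢP/Pᵢˢᵃᵗ = 1.1012
  T = 384.4 K: ΣzᵢP/Pᵢˢᵃᵗ = 0.9768
  T = 381.4 K: ΣzᵢP/Pᵢˢᵃᵗ = 1.0377
  T = 382.9 K: ΣzᵢP/Pᵢˢᵃᵗ = 1.0066
Interpolating between 382.9 K and 384.4 K gives T ≈ 383.2 K.

T = 383.2 K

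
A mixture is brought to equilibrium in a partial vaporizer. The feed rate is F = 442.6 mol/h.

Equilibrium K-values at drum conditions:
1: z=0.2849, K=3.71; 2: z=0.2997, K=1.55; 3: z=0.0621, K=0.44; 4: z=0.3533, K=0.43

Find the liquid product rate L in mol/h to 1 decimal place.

L = 137.3 mol/h

Rachford–Rice: g(β) = Σ zᵢ(Kᵢ−1)/(1+β(Kᵢ−1)) = 0.
g(0) = ΣzᵢKᵢ − 1 = 0.7008 and g(1) = 1 − Σzᵢ/Kᵢ = -0.2329, so a root lies in (0, 1).
Newton–Raphson from β = 0.5:
  β = 0.5000: g = 0.12718, g' = -0.6951 → β = 0.6830
  β = 0.6830: g = 0.00460, g' = -0.6642 → β = 0.6899
Converged at β = 0.6899.
Then V = β·F = 0.6899·442.6 = 305.3 mol/h and L = F − V = 137.3 mol/h.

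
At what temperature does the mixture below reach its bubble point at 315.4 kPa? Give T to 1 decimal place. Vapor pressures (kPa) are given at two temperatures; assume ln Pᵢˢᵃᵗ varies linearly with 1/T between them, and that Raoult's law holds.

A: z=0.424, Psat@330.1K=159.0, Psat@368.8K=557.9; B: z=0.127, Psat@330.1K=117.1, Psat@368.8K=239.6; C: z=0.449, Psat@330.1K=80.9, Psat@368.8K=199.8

T = 364.1 K

Bubble-point temperature: ΣzᵢPᵢˢᵃᵗ(T) = P. Interpolate ln Pᵢˢᵃᵗ = aᵢ + bᵢ/T.
  T = 330.1 K: ΣzᵢPᵢˢᵃᵗ = 118.61 kPa
  T = 368.8 K: ΣzᵢPᵢˢᵃᵗ = 356.69 kPa
  T = 349.5 K: ΣzᵢPᵢˢᵃᵗ = 211.28 kPa
  T = 359.1 K: ΣzᵢPᵢˢᵃᵗ = 275.78 kPa
  T = 364.0 K: ΣzᵢPᵢˢᵃᵗ = 314.51 kPa
  T = 366.4 K: ΣzᵢPᵢˢᵃᵗ = 335.06 kPa
Interpolating between 364.0 K and 366.4 K gives T ≈ 364.1 K.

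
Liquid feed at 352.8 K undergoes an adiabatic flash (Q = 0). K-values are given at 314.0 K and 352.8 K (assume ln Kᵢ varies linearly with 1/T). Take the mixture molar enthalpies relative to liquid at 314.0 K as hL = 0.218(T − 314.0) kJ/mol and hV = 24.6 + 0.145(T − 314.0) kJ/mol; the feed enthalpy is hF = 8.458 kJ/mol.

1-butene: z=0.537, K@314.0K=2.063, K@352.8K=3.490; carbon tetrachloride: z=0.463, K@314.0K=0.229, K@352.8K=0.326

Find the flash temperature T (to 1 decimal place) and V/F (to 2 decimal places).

T = 317.8 K, V/F = 0.31

Adiabatic flash: solve Rachford–Rice at each trial T, then check hF = ψ·hV(T) + (1−ψ)·hL(T).
  T = 314.0 K: K = (2.063, 0.229), RR gives ψ = 0.261, H_out = 6.419 kJ/mol
  T = 352.8 K: K = (3.490, 0.326), RR gives ψ = 0.611, H_out = 21.754 kJ/mol
  T = 333.4 K: K = (2.725, 0.276), RR gives ψ = 0.473, H_out = 15.202 kJ/mol
  T = 323.7 K: K = (2.381, 0.252), RR gives ψ = 0.383, H_out = 11.258 kJ/mol
  T = 318.9 K: K = (2.220, 0.241), RR gives ψ = 0.328, H_out = 9.012 kJ/mol
  T = 316.4 K: K = (2.139, 0.235), RR gives ψ = 0.295, H_out = 7.733 kJ/mol
  T = 317.6 K: K = (2.178, 0.237), RR gives ψ = 0.311, H_out = 8.358 kJ/mol
Linear interpolation between T = 317.6 (H_out = 8.358) and T = 318.9 (H_out = 9.012) on hF = 8.458 gives T ≈ 317.8 K, at which ψ = 0.31.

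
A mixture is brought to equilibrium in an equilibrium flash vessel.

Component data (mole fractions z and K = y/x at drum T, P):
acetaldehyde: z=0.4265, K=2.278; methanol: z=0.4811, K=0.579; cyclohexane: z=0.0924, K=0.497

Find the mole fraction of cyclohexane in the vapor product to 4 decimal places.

y_cyclohexane = 0.0627

Rachford–Rice: g(β) = Σ zᵢ(Kᵢ−1)/(1+β(Kᵢ−1)) = 0.
Check two-phase: ΣzᵢKᵢ = 1.2960 > 1 and Σzᵢ/Kᵢ = 1.2041 > 1, so g(0) = 0.2960 > 0 and g(1) = -0.2041 < 0.
Iterate (Newton) starting at β = 0.34:
  β = 0.3400: g = 0.08752, g' = -0.4887 → β = 0.5191
  β = 0.5191: g = 0.00559, g' = -0.4342 → β = 0.5320
Converged at β = 0.5320.
Compositions from xᵢ = zᵢ/(1+β(Kᵢ−1)), yᵢ = Kᵢxᵢ:
  acetaldehyde: x = 0.2539, y = 0.5783
  methanol: x = 0.6200, y = 0.3590
  cyclohexane: x = 0.1262, y = 0.0627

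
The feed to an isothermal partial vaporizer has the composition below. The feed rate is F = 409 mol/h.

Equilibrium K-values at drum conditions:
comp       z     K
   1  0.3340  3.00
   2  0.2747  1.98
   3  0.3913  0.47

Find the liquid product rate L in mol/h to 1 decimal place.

Rachford–Rice: g(ψ) = Σ zᵢ(Kᵢ−1)/(1+ψ(Kᵢ−1)) = 0.
Check two-phase: ΣzᵢKᵢ = 1.7298 > 1 and Σzᵢ/Kᵢ = 1.0826 > 1, so g(0) = 0.7298 > 0 and g(1) = -0.0826 < 0.
Newton–Raphson from ψ = 0.64:
  ψ = 0.6400: g = 0.14458, g' = -0.6084 → ψ = 0.8777
  ψ = 0.8777: g = -0.00059, g' = -0.6365 → ψ = 0.8767
Converged at ψ = 0.8767.
Then V = ψ·F = 0.8767·409 = 358.6 mol/h and L = F − V = 50.4 mol/h.

L = 50.4 mol/h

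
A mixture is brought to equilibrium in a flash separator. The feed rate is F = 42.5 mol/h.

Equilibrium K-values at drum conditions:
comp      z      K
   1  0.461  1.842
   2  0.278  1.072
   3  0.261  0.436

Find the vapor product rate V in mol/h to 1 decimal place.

V = 32.1 mol/h

Newton–Raphson from V/F = 0.5:
  V/F = 0.500: g = 0.0875, g' = -0.324 → V/F = 0.770
  V/F = 0.770: g = -0.0057, g' = -0.381 → V/F = 0.755
Converged at V/F = 0.755.
Then V = V/F·F = 0.7548·42.5 = 32.1 mol/h and L = F − V = 10.4 mol/h.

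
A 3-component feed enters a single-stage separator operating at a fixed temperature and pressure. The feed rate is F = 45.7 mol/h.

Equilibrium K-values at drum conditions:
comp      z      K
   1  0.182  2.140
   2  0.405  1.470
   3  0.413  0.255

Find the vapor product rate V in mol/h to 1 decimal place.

V = 7.6 mol/h

Let ψ = V/F and solve Σ zᵢ(Kᵢ−1)/(1+ψ(Kᵢ−1)) = 0.
g(0) = ΣzᵢKᵢ − 1 = 0.090 and g(1) = 1 − Σzᵢ/Kᵢ = -0.980, so a root lies in (0, 1).
Newton iteration, ψ⁰ = 0.39:
  ψ = 0.390: g = -0.1292, g' = -0.633 → ψ = 0.186
  ψ = 0.186: g = -0.0108, g' = -0.546 → ψ = 0.166
Converged at ψ = 0.166.
Then V = ψ·F = 0.1659·45.7 = 7.6 mol/h and L = F − V = 38.1 mol/h.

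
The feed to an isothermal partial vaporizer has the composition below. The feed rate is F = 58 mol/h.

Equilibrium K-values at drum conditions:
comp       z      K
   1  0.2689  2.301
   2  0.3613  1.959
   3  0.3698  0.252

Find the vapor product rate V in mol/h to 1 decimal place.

Material balance + equilibrium reduce to Σ zᵢ(Kᵢ−1)/(1+V/F(Kᵢ−1)) = 0.
g(0) = ΣzᵢKᵢ − 1 = 0.4197 and g(1) = 1 − Σzᵢ/Kᵢ = -0.7688, so a root lies in (0, 1).
Iterate (Newton) starting at V/F = 0.33:
  V/F = 0.3300: g = 0.14068, g' = -0.7793 → V/F = 0.5105
  V/F = 0.5105: g = -0.00469, g' = -0.8556 → V/F = 0.5051
  V/F = 0.5051: g = -0.00001, g' = -0.8510 → V/F = 0.5050
Converged at V/F = 0.5050.
Then V = V/F·F = 0.5050·58 = 29.3 mol/h and L = F − V = 28.7 mol/h.

V = 29.3 mol/h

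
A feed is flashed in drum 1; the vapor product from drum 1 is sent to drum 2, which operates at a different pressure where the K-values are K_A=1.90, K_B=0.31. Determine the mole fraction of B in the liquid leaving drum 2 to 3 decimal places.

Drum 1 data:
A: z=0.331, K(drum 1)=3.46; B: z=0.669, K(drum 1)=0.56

x_B (drum 2) = 0.566

Drum 1:
Rachford–Rice: g(ψ₁) = Σ zᵢ(Kᵢ−1)/(1+ψ₁(Kᵢ−1)) = 0.
Check two-phase: ΣzᵢKᵢ = 1.520 > 1 and Σzᵢ/Kᵢ = 1.290 > 1, so g(0) = 0.520 > 0 and g(1) = -0.290 < 0.
Newton–Raphson from ψ₁ = 0.42:
  ψ₁ = 0.420: g = 0.0394, g' = -0.679 → ψ₁ = 0.478
  ψ₁ = 0.478: g = 0.0015, g' = -0.631 → ψ₁ = 0.480
Converged at ψ₁ = 0.480.
Drum-1 compositions:
  A: x = 0.152, y = 0.525
  B: x = 0.848, y = 0.475
Drum-2 feed = drum-1 vapor: z₂ = (0.5250, 0.4750).
Drum 2:
Let ψ₂ = V/F and solve Σ zᵢ(Kᵢ−1)/(1+ψ₂(Kᵢ−1)) = 0.
Feasibility: ΣzᵢKᵢ = 1.145, Σzᵢ/Kᵢ = 1.809 — both > 1, two phases present.
Iterate (Newton) starting at ψ₂ = 0.5:
  ψ₂ = 0.500: g = -0.1746, g' = -0.729 → ψ₂ = 0.261
  ψ₂ = 0.261: g = -0.0170, g' = -0.615 → ψ₂ = 0.233
Converged at ψ₂ = 0.233.
  A: x = 0.434, y = 0.825
  B: x = 0.566, y = 0.175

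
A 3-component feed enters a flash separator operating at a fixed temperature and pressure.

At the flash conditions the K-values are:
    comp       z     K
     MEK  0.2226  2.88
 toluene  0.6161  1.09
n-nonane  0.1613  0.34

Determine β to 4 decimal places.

β = 0.7848

Rachford–Rice: g(β) = Σ zᵢ(Kᵢ−1)/(1+β(Kᵢ−1)) = 0.
Feasibility: ΣzᵢKᵢ = 1.3675, Σzᵢ/Kᵢ = 1.1169 — both > 1, two phases present.
Iterate (Newton) starting at β = 0.52:
  β = 0.5200: g = 0.10250, g' = -0.3686 → β = 0.7981
  β = 0.7981: g = -0.00584, g' = -0.4439 → β = 0.7849
  β = 0.7849: g = -0.00006, g' = -0.4352 → β = 0.7848
Converged at β = 0.7848.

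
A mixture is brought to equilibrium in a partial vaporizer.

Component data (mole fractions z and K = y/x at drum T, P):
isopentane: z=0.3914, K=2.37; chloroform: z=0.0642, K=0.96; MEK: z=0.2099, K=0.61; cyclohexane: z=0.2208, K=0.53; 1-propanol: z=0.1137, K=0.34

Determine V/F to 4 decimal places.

Rachford–Rice: g(V/F) = Σ zᵢ(Kᵢ−1)/(1+V/F(Kᵢ−1)) = 0.
Feasibility: ΣzᵢKᵢ = 1.2730, Σzᵢ/Kᵢ = 1.3271 — both > 1, two phases present.
Newton iteration, V/F⁰ = 0.59:
  V/F = 0.5900: g = -0.07892, g' = -0.5049 → V/F = 0.4337
  V/F = 0.4337: g = -0.00025, g' = -0.5096 → V/F = 0.4332
Converged at V/F = 0.4332.

V/F = 0.4332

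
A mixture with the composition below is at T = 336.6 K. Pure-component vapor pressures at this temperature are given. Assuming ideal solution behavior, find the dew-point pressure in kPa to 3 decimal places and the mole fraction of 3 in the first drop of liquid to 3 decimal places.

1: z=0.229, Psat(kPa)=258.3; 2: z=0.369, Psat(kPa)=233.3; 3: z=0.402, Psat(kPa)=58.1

At the dew point ψ → 1, so Σzᵢ/Kᵢ = 1 with Kᵢ = Pᵢˢᵃᵗ/P ⇒ 1/P = Σzᵢ/Pᵢˢᵃᵗ.
1/P = 0.229/258.3 + 0.369/233.3 + 0.402/58.1 = 0.009387 ⇒ P = 106.527 kPa
xᵢ = zᵢP/Pᵢˢᵃᵗ ⇒ x_3 = 0.402·106.527/58.1 = 0.737

Pdew = 106.527 kPa, x_3 = 0.737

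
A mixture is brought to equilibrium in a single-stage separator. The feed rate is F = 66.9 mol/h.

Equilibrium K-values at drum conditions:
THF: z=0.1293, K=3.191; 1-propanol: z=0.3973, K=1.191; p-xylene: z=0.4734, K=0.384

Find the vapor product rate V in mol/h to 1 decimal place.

Material balance + equilibrium reduce to Σ zᵢ(Kᵢ−1)/(1+ψ(Kᵢ−1)) = 0.
Check two-phase: ΣzᵢKᵢ = 1.0676 > 1 and Σzᵢ/Kᵢ = 1.6069 > 1, so g(0) = 0.0676 > 0 and g(1) = -0.6069 < 0.
Newton iteration, ψ⁰ = 0.5:
  ψ = 0.5000: g = -0.21695, g' = -0.5286 → ψ = 0.0896
  ψ = 0.0896: g = 0.00280, g' = -0.6490 → ψ = 0.0939
Converged at ψ = 0.0939.
Then V = ψ·F = 0.0939·66.9 = 6.3 mol/h and L = F − V = 60.6 mol/h.

V = 6.3 mol/h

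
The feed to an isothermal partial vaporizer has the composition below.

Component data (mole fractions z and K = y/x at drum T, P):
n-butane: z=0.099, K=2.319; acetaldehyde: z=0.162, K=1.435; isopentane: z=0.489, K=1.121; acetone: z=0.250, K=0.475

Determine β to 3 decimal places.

β = 0.566

Material balance + equilibrium reduce to Σ zᵢ(Kᵢ−1)/(1+β(Kᵢ−1)) = 0.
g(0) = ΣzᵢKᵢ − 1 = 0.129 and g(1) = 1 − Σzᵢ/Kᵢ = -0.118, so a root lies in (0, 1).
Newton iteration, β⁰ = 0.5:
  β = 0.500: g = 0.0144, g' = -0.216 → β = 0.567
  β = 0.567: g = -0.0002, g' = -0.222 → β = 0.566
Converged at β = 0.566.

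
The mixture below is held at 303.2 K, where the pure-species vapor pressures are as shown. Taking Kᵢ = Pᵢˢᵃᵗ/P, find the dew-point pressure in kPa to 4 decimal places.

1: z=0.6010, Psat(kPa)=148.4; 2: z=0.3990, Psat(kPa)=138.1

At the dew point ψ → 1, so Σzᵢ/Kᵢ = 1 with Kᵢ = Pᵢˢᵃᵗ/P ⇒ 1/P = Σzᵢ/Pᵢˢᵃᵗ.
1/P = 0.6010/148.4 + 0.3990/138.1 = 0.0069391 ⇒ P = 144.1114 kPa

Pdew = 144.1114 kPa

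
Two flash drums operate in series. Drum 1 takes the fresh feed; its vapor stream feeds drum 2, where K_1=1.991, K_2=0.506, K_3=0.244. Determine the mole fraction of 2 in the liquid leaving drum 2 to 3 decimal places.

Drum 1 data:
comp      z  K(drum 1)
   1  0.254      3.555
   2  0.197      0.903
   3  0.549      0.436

Drum 1:
Rachford–Rice: g(ψ₁) = Σ zᵢ(Kᵢ−1)/(1+ψ₁(Kᵢ−1)) = 0.
Check two-phase: ΣzᵢKᵢ = 1.320 > 1 and Σzᵢ/Kᵢ = 1.549 > 1, so g(0) = 0.320 > 0 and g(1) = -0.549 < 0.
Newton iteration, ψ₁⁰ = 0.5:
  ψ₁ = 0.500: g = -0.1664, g' = -0.660 → ψ₁ = 0.248
  ψ₁ = 0.248: g = 0.0176, g' = -0.859 → ψ₁ = 0.269
Converged at ψ₁ = 0.269.
Drum-1 compositions:
  1: x = 0.151, y = 0.535
  2: x = 0.202, y = 0.183
  3: x = 0.647, y = 0.282
Drum-2 feed = drum-1 vapor: z₂ = (0.5352, 0.1827, 0.2822).
Drum 2:
Let ψ₂ = V/F and solve Σ zᵢ(Kᵢ−1)/(1+ψ₂(Kᵢ−1)) = 0.
Feasibility: ΣzᵢKᵢ = 1.227, Σzᵢ/Kᵢ = 1.786 — both > 1, two phases present.
Iterate (Newton) starting at ψ₂ = 0.45:
  ψ₂ = 0.450: g = -0.0726, g' = -0.696 → ψ₂ = 0.346
  ψ₂ = 0.346: g = -0.0026, g' = -0.652 → ψ₂ = 0.342
Converged at ψ₂ = 0.342.
  1: x = 0.400, y = 0.796
  2: x = 0.220, y = 0.111
  3: x = 0.380, y = 0.093

x_2 (drum 2) = 0.220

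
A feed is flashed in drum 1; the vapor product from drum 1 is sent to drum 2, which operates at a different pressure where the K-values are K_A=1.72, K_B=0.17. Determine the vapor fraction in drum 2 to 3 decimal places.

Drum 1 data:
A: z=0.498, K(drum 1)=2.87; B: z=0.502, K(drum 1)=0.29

Drum 1:
Rachford–Rice: g(ψ₁) = Σ zᵢ(Kᵢ−1)/(1+ψ₁(Kᵢ−1)) = 0.
Check two-phase: ΣzᵢKᵢ = 1.575 > 1 and Σzᵢ/Kᵢ = 1.905 > 1, so g(0) = 0.575 > 0 and g(1) = -0.905 < 0.
Binary case is linear: z₁(K₁−1)(1+ψ₁(K₂−1)) + z₂(K₂−1)(1+ψ₁(K₁−1)) = 0
⇒ ψ₁ = [z₁(K₁−1)+z₂(K₂−1)] / [−(K₁−1)(K₂−1)] = 0.5748/1.3277 = 0.433
Drum-1 compositions:
  A: x = 0.275, y = 0.790
  B: x = 0.725, y = 0.210
Drum-2 feed = drum-1 vapor: z₂ = (0.7898, 0.2102).
Drum 2:
Let ψ₂ = V/F and solve Σ zᵢ(Kᵢ−1)/(1+ψ₂(Kᵢ−1)) = 0.
Feasibility: ΣzᵢKᵢ = 1.394, Σzᵢ/Kᵢ = 1.696 — both > 1, two phases present.
Binary case is linear: z₁(K₁−1)(1+ψ₂(K₂−1)) + z₂(K₂−1)(1+ψ₂(K₁−1)) = 0
⇒ ψ₂ = [z₁(K₁−1)+z₂(K₂−1)] / [−(K₁−1)(K₂−1)] = 0.3942/0.5976 = 0.660
  A: x = 0.535, y = 0.921
  B: x = 0.465, y = 0.079

V/F (drum 2) = 0.660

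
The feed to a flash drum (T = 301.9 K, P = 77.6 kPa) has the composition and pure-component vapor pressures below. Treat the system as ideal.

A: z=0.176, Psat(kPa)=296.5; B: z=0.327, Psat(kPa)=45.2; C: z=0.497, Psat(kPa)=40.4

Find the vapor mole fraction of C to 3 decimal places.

y_C = 0.271

Raoult's law: Kᵢ = Pᵢˢᵃᵗ/P = Pᵢˢᵃᵗ/77.6.
  K_A = 296.5/77.6 = 3.82088, K_B = 45.2/77.6 = 0.58247, K_C = 40.4/77.6 = 0.52062
Let ψ = V/F and solve Σ zᵢ(Kᵢ−1)/(1+ψ(Kᵢ−1)) = 0.
Feasibility: ΣzᵢKᵢ = 1.122, Σzᵢ/Kᵢ = 1.562 — both > 1, two phases present.
Newton iteration, ψ⁰ = 0.44:
  ψ = 0.440: g = -0.2477, g' = -0.548 → ψ = 0.000
  ψ = 0.000: g = 0.1217, g' = -1.572 → ψ = 0.077
  ψ = 0.077: g = 0.0189, g' = -1.127 → ψ = 0.094
  ψ = 0.094: g = 0.0006, g' = -1.061 → ψ = 0.095
Converged at ψ = 0.095.
Compositions from xᵢ = zᵢ/(1+ψ(Kᵢ−1)), yᵢ = Kᵢxᵢ:
  A: x = 0.139, y = 0.531
  B: x = 0.340, y = 0.198
  C: x = 0.521, y = 0.271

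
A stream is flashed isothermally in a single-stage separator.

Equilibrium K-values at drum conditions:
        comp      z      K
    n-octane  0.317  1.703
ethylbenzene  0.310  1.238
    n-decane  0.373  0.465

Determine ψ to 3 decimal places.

ψ = 0.355

Material balance + equilibrium reduce to Σ zᵢ(Kᵢ−1)/(1+ψ(Kᵢ−1)) = 0.
g(0) = ΣzᵢKᵢ − 1 = 0.097 and g(1) = 1 − Σzᵢ/Kᵢ = -0.239, so a root lies in (0, 1).
Newton–Raphson from ψ = 0.64:
  ψ = 0.640: g = -0.0857, g' = -0.335 → ψ = 0.384
  ψ = 0.384: g = -0.0080, g' = -0.281 → ψ = 0.355
Converged at ψ = 0.355.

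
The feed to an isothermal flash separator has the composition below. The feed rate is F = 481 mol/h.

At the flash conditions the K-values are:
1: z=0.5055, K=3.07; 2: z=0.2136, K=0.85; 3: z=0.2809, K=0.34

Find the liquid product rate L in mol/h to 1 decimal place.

Material balance + equilibrium reduce to Σ zᵢ(Kᵢ−1)/(1+ψ(Kᵢ−1)) = 0.
Check two-phase: ΣzᵢKᵢ = 1.8290 > 1 and Σzᵢ/Kᵢ = 1.2421 > 1, so g(0) = 0.8290 > 0 and g(1) = -0.2421 < 0.
Iterate (Newton) starting at ψ = 0.46:
  ψ = 0.4600: g = 0.23537, g' = -0.8262 → ψ = 0.7449
  ψ = 0.7449: g = 0.01090, g' = -0.8148 → ψ = 0.7583
  ψ = 0.7583: g = -0.00006, g' = -0.8245 → ψ = 0.7582
Converged at ψ = 0.7582.
Then V = ψ·F = 0.7582·481 = 364.7 mol/h and L = F − V = 116.3 mol/h.

L = 116.3 mol/h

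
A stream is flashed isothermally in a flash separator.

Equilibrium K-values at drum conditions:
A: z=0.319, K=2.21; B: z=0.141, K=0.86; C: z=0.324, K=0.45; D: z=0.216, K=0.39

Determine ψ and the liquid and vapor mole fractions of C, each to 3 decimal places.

ψ = 0.092, x_C = 0.341, y_C = 0.154

Iterate (Newton) starting at ψ = 0.5:
  ψ = 0.500: g = -0.2161, g' = -0.537 → ψ = 0.098
  ψ = 0.098: g = -0.0033, g' = -0.577 → ψ = 0.092
Converged at ψ = 0.092.
Compositions from xᵢ = zᵢ/(1+ψ(Kᵢ−1)), yᵢ = Kᵢxᵢ:
  A: x = 0.287, y = 0.634
  B: x = 0.143, y = 0.123
  C: x = 0.341, y = 0.154
  D: x = 0.229, y = 0.089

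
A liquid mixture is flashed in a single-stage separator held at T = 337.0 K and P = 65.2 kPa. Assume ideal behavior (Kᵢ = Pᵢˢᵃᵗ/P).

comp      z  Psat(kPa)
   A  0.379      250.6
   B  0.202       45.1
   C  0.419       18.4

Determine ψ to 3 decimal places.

Raoult's law: Kᵢ = Pᵢˢᵃᵗ/P = Pᵢˢᵃᵗ/65.2.
  K_A = 250.6/65.2 = 3.84356, K_B = 45.1/65.2 = 0.69172, K_C = 18.4/65.2 = 0.28221
Let ψ = V/F and solve Σ zᵢ(Kᵢ−1)/(1+ψ(Kᵢ−1)) = 0.
Feasibility: ΣzᵢKᵢ = 1.715, Σzᵢ/Kᵢ = 1.875 — both > 1, two phases present.
Newton–Raphson from ψ = 0.45:
  ψ = 0.450: g = -0.0438, g' = -1.087 → ψ = 0.410
Converged at ψ = 0.410.

ψ = 0.410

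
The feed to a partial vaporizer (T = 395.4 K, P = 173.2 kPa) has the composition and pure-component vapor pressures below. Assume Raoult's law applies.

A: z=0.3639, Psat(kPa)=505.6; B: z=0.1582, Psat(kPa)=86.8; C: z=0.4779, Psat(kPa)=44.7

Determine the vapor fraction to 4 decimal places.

ψ = 0.2006

Raoult's law: Kᵢ = Pᵢˢᵃᵗ/P = Pᵢˢᵃᵗ/173.2.
  K_A = 505.6/173.2 = 2.919169, K_B = 86.8/173.2 = 0.501155, K_C = 44.7/173.2 = 0.258083
Material balance + equilibrium reduce to Σ zᵢ(Kᵢ−1)/(1+ψ(Kᵢ−1)) = 0.
Feasibility: ΣzᵢKᵢ = 1.2649, Σzᵢ/Kᵢ = 2.2921 — both > 1, two phases present.
Newton iteration, ψ⁰ = 0.61:
  ψ = 0.6100: g = -0.43939, g' = -1.2436 → ψ = 0.2567
  ψ = 0.2567: g = -0.06057, g' = -1.0548 → ψ = 0.1992
  ψ = 0.1992: g = 0.00151, g' = -1.1121 → ψ = 0.2006
Converged at ψ = 0.2006.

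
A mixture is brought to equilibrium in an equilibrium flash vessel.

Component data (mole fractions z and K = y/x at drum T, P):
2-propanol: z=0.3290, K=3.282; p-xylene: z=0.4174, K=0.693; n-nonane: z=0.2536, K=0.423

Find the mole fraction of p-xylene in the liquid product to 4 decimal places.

Rachford–Rice: g(β) = Σ zᵢ(Kᵢ−1)/(1+β(Kᵢ−1)) = 0.
g(0) = ΣzᵢKᵢ − 1 = 0.4763 and g(1) = 1 − Σzᵢ/Kᵢ = -0.3021, so a root lies in (0, 1).
Newton–Raphson from β = 0.5:
  β = 0.5000: g = -0.00637, g' = -0.5954 → β = 0.4893
Converged at β = 0.4893.
Compositions from xᵢ = zᵢ/(1+β(Kᵢ−1)), yᵢ = Kᵢxᵢ:
  2-propanol: x = 0.1554, y = 0.5101
  p-xylene: x = 0.4912, y = 0.3404
  n-nonane: x = 0.3534, y = 0.1495

x_p-xylene = 0.4912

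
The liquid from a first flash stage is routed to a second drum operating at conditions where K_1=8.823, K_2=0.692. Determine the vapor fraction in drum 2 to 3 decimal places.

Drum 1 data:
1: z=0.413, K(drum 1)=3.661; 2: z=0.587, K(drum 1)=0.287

V/F (drum 2) = 0.585

Drum 1:
Let ψ₁ = V/F and solve Σ zᵢ(Kᵢ−1)/(1+ψ₁(Kᵢ−1)) = 0.
g(0) = ΣzᵢKᵢ − 1 = 0.680 and g(1) = 1 − Σzᵢ/Kᵢ = -1.158, so a root lies in (0, 1).
Newton iteration, ψ₁⁰ = 0.33:
  ψ₁ = 0.330: g = 0.0378, g' = -1.339 → ψ₁ = 0.358
  ψ₁ = 0.358: g = 0.0005, g' = -1.305 → ψ₁ = 0.359
Converged at ψ₁ = 0.359.
Drum-1 compositions:
  1: x = 0.211, y = 0.774
  2: x = 0.789, y = 0.226
Drum-2 feed = drum-1 liquid: z₂ = (0.2113, 0.7887).
Drum 2:
Binary case is linear: z₁(K₁−1)(1+ψ₂(K₂−1)) + z₂(K₂−1)(1+ψ₂(K₁−1)) = 0
⇒ ψ₂ = [z₁(K₁−1)+z₂(K₂−1)] / [−(K₁−1)(K₂−1)] = 1.4103/2.4095 = 0.585
  1: x = 0.038, y = 0.334
  2: x = 0.962, y = 0.666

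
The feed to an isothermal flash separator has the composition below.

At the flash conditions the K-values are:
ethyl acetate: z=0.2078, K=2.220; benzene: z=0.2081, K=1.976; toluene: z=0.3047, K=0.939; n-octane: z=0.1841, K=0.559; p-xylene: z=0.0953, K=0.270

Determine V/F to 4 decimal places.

V/F = 0.6503

Material balance + equilibrium reduce to Σ zᵢ(Kᵢ−1)/(1+V/F(Kᵢ−1)) = 0.
Feasibility: ΣzᵢKᵢ = 1.2873, Σzᵢ/Kᵢ = 1.2057 — both > 1, two phases present.
Newton–Raphson from V/F = 0.69:
  V/F = 0.6900: g = -0.01726, g' = -0.4434 → V/F = 0.6511
  V/F = 0.6511: g = -0.00035, g' = -0.4263 → V/F = 0.6503
Converged at V/F = 0.6503.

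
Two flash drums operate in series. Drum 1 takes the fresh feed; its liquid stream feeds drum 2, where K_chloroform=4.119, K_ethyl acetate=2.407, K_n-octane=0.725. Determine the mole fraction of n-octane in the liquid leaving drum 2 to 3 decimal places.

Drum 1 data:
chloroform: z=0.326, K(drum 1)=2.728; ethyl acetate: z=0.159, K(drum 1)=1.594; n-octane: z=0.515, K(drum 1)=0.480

Drum 1:
Material balance + equilibrium reduce to Σ zᵢ(Kᵢ−1)/(1+ψ₁(Kᵢ−1)) = 0.
Check two-phase: ΣzᵢKᵢ = 1.390 > 1 and Σzᵢ/Kᵢ = 1.292 > 1, so g(0) = 0.390 > 0 and g(1) = -0.292 < 0.
Iterate (Newton) starting at ψ₁ = 0.5:
  ψ₁ = 0.500: g = 0.0131, g' = -0.568 → ψ₁ = 0.523
Converged at ψ₁ = 0.523.
Drum-1 compositions:
  chloroform: x = 0.171, y = 0.467
  ethyl acetate: x = 0.121, y = 0.193
  n-octane: x = 0.707, y = 0.340
Drum-2 feed = drum-1 liquid: z₂ = (0.1712, 0.1213, 0.7075).
Drum 2:
Let ψ₂ = V/F and solve Σ zᵢ(Kᵢ−1)/(1+ψ₂(Kᵢ−1)) = 0.
g(0) = ΣzᵢKᵢ − 1 = 0.510 and g(1) = 1 − Σzᵢ/Kᵢ = -0.068, so a root lies in (0, 1).
Newton iteration, ψ₂⁰ = 0.5:
  ψ₂ = 0.500: g = 0.0832, g' = -0.409 → ψ₂ = 0.704
  ψ₂ = 0.704: g = 0.0117, g' = -0.306 → ψ₂ = 0.742
  ψ₂ = 0.742: g = 0.0002, g' = -0.294 → ψ₂ = 0.743
Converged at ψ₂ = 0.743.
  chloroform: x = 0.052, y = 0.213
  ethyl acetate: x = 0.059, y = 0.143
  n-octane: x = 0.889, y = 0.645

x_n-octane (drum 2) = 0.889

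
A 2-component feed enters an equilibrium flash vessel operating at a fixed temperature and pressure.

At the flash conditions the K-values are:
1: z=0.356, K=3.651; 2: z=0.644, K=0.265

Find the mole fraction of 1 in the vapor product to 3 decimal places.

y_1 = 0.793

Binary case is linear: z₁(K₁−1)(1+β(K₂−1)) + z₂(K₂−1)(1+β(K₁−1)) = 0
⇒ β = [z₁(K₁−1)+z₂(K₂−1)] / [−(K₁−1)(K₂−1)] = 0.4704/1.9485 = 0.241
Compositions from xᵢ = zᵢ/(1+β(Kᵢ−1)), yᵢ = Kᵢxᵢ:
  1: x = 0.217, y = 0.793
  2: x = 0.783, y = 0.207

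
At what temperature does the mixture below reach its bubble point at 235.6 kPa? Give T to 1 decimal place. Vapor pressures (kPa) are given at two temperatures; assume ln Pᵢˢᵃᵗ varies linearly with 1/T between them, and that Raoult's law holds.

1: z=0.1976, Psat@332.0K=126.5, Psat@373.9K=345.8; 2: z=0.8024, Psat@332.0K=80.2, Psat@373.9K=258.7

T = 367.4 K

Bubble-point temperature: ΣzᵢPᵢˢᵃᵗ(T) = P. Interpolate ln Pᵢˢᵃᵗ = aᵢ + bᵢ/T.
  T = 332.0 K: ΣzᵢPᵢˢᵃᵗ = 89.35 kPa
  T = 373.9 K: ΣzᵢPᵢˢᵃᵗ = 275.91 kPa
  T = 352.9 K: ΣzᵢPᵢˢᵃᵗ = 162.03 kPa
  T = 363.4 K: ΣzᵢPᵢˢᵃᵗ = 213.04 kPa
  T = 368.6 K: ΣzᵢPᵢˢᵃᵗ = 242.58 kPa
  T = 366.0 K: ΣzᵢPᵢˢᵃᵗ = 227.43 kPa
Interpolating between 366.0 K and 368.6 K gives T ≈ 367.4 K.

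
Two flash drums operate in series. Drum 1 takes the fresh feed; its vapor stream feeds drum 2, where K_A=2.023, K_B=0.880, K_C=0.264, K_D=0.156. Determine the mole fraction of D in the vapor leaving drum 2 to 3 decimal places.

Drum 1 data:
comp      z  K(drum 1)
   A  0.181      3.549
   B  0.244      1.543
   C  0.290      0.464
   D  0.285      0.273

Drum 1:
Iterate (Newton) starting at ψ₁ = 0.5:
  ψ₁ = 0.500: g = -0.2308, g' = -0.799 → ψ₁ = 0.211
  ψ₁ = 0.211: g = -0.0012, g' = -0.871 → ψ₁ = 0.210
Converged at ψ₁ = 0.210.
Drum-1 compositions:
  A: x = 0.118, y = 0.419
  B: x = 0.219, y = 0.338
  C: x = 0.327, y = 0.152
  D: x = 0.336, y = 0.092
Drum-2 feed = drum-1 vapor: z₂ = (0.4186, 0.3380, 0.1516, 0.0918).
Drum 2:
Newton–Raphson from ψ₂ = 0.5:
  ψ₂ = 0.500: g = -0.0704, g' = -0.599 → ψ₂ = 0.382
  ψ₂ = 0.382: g = -0.0044, g' = -0.533 → ψ₂ = 0.374
Converged at ψ₂ = 0.374.
  A: x = 0.303, y = 0.612
  B: x = 0.354, y = 0.311
  C: x = 0.209, y = 0.055
  D: x = 0.134, y = 0.021

y_D (drum 2) = 0.021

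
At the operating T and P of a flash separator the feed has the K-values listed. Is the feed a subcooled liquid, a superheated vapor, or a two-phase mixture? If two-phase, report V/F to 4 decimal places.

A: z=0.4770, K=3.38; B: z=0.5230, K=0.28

ΣzᵢKᵢ = 1.7587; Σzᵢ/Kᵢ = 2.0090.
Both exceed 1, so a two-phase solution exists.
Material balance + equilibrium reduce to Σ zᵢ(Kᵢ−1)/(1+ψ(Kᵢ−1)) = 0.
Binary case is linear: z₁(K₁−1)(1+ψ(K₂−1)) + z₂(K₂−1)(1+ψ(K₁−1)) = 0
⇒ ψ = [z₁(K₁−1)+z₂(K₂−1)] / [−(K₁−1)(K₂−1)] = 0.75870/1.71360 = 0.4428

two-phase, V/F = 0.4428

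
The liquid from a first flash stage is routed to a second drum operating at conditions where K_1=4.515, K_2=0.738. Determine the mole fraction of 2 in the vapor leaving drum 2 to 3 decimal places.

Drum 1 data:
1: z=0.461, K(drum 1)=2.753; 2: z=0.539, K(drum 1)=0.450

y_2 (drum 2) = 0.687

Drum 1:
Binary case is linear: z₁(K₁−1)(1+ψ₁(K₂−1)) + z₂(K₂−1)(1+ψ₁(K₁−1)) = 0
⇒ ψ₁ = [z₁(K₁−1)+z₂(K₂−1)] / [−(K₁−1)(K₂−1)] = 0.5117/0.9642 = 0.531
Drum-1 compositions:
  1: x = 0.239, y = 0.657
  2: x = 0.761, y = 0.343
Drum-2 feed = drum-1 liquid: z₂ = (0.2388, 0.7612).
Drum 2:
Let ψ₂ = V/F and solve Σ zᵢ(Kᵢ−1)/(1+ψ₂(Kᵢ−1)) = 0.
Feasibility: ΣzᵢKᵢ = 1.640, Σzᵢ/Kᵢ = 1.084 — both > 1, two phases present.
Binary case is linear: z₁(K₁−1)(1+ψ₂(K₂−1)) + z₂(K₂−1)(1+ψ₂(K₁−1)) = 0
⇒ ψ₂ = [z₁(K₁−1)+z₂(K₂−1)] / [−(K₁−1)(K₂−1)] = 0.6400/0.9209 = 0.695
  1: x = 0.069, y = 0.313
  2: x = 0.931, y = 0.687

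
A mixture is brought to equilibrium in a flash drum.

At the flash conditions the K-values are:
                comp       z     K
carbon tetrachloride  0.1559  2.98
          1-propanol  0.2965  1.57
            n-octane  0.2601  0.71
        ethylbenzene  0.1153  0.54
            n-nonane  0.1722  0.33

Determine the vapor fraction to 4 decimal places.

ψ = 0.4042

Iterate (Newton) starting at ψ = 0.32:
  ψ = 0.3200: g = 0.03969, g' = -0.4833 → ψ = 0.4021
  ψ = 0.4021: g = 0.00096, g' = -0.4628 → ψ = 0.4042
Converged at ψ = 0.4042.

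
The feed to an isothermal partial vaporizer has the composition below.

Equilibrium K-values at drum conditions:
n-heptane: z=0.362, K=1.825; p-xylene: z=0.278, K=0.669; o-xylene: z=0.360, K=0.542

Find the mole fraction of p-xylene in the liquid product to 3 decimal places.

Material balance + equilibrium reduce to Σ zᵢ(Kᵢ−1)/(1+ψ(Kᵢ−1)) = 0.
Feasibility: ΣzᵢKᵢ = 1.042, Σzᵢ/Kᵢ = 1.278 — both > 1, two phases present.
Newton–Raphson from ψ = 0.5:
  ψ = 0.500: g = -0.1127, g' = -0.294 → ψ = 0.117
  ψ = 0.117: g = 0.0024, g' = -0.322 → ψ = 0.125
Converged at ψ = 0.125.
Compositions from xᵢ = zᵢ/(1+ψ(Kᵢ−1)), yᵢ = Kᵢxᵢ:
  n-heptane: x = 0.328, y = 0.599
  p-xylene: x = 0.290, y = 0.194
  o-xylene: x = 0.382, y = 0.207

x_p-xylene = 0.290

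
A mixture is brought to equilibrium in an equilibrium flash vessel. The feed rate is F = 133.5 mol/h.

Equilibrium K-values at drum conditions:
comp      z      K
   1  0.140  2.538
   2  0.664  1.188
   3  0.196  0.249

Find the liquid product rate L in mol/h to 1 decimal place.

L = 66.7 mol/h

Material balance + equilibrium reduce to Σ zᵢ(Kᵢ−1)/(1+β(Kᵢ−1)) = 0.
Check two-phase: ΣzᵢKᵢ = 1.193 > 1 and Σzᵢ/Kᵢ = 1.401 > 1, so g(0) = 0.193 > 0 and g(1) = -0.401 < 0.
Iterate (Newton) starting at β = 0.37:
  β = 0.370: g = 0.0501, g' = -0.367 → β = 0.507
  β = 0.507: g = -0.0026, g' = -0.412 → β = 0.500
Converged at β = 0.500.
Then V = β·F = 0.5003·133.5 = 66.8 mol/h and L = F − V = 66.7 mol/h.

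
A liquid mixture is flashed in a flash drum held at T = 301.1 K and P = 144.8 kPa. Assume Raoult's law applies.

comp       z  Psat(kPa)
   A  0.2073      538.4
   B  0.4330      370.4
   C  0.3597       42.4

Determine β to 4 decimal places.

β = 0.7115

Raoult's law: Kᵢ = Pᵢˢᵃᵗ/P = Pᵢˢᵃᵗ/144.8.
  K_A = 538.4/144.8 = 3.718232, K_B = 370.4/144.8 = 2.558011, K_C = 42.4/144.8 = 0.292818
Newton iteration, β⁰ = 0.41:
  β = 0.4100: g = 0.31990, g' = -1.0907 → β = 0.7033
  β = 0.7033: g = 0.00936, g' = -1.1320 → β = 0.7116
  β = 0.7116: g = -0.00005, g' = -1.1432 → β = 0.7115
Converged at β = 0.7115.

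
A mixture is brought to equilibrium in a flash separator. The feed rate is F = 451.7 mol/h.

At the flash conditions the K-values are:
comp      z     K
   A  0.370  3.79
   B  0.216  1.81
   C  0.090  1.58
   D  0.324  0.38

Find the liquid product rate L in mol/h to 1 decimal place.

L = 57.5 mol/h

Let β = V/F and solve Σ zᵢ(Kᵢ−1)/(1+β(Kᵢ−1)) = 0.
Feasibility: ΣzᵢKᵢ = 2.059, Σzᵢ/Kᵢ = 1.127 — both > 1, two phases present.
Newton iteration, β⁰ = 0.5:
  β = 0.500: g = 0.3049, g' = -0.854 → β = 0.857
  β = 0.857: g = 0.0138, g' = -0.881 → β = 0.873
Converged at β = 0.873.
Then V = β·F = 0.8727·451.7 = 394.2 mol/h and L = F − V = 57.5 mol/h.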